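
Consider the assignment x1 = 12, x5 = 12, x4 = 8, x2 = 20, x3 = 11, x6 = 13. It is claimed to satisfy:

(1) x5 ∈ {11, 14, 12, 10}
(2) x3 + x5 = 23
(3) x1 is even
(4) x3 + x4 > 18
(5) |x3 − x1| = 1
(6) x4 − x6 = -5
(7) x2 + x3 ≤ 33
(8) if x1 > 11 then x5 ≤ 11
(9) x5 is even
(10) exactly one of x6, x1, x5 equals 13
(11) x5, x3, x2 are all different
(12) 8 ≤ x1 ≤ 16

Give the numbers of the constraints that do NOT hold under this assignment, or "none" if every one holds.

No — constraint 8 is not satisfied.

(1) x5 = 12 is in {11, 14, 12, 10} — holds.
(2) x3 + x5 = 11 + 12 = 23 — holds.
(3) x1 = 12 is even — holds.
(4) x3 + x4 = 11 + 8 = 19; 19 > 18 — holds.
(5) |11 − 12| = 1 — holds.
(6) x4 − x6 = 8 − 13 = -5 — holds.
(7) x2 + x3 = 20 + 11 = 31; 31 ≤ 33 — holds.
(8) x1 = 12 > 11, so we need x5 ≤ 11; but x5 = 12 > 11 — does not hold.
(9) x5 = 12 is even — holds.
(10) x6=13, x1=12, x5=12; 1 of them equals 13 — holds.
(11) values 12, 11, 20 are pairwise distinct — holds.
(12) x1 = 12 lies in [8, 16] — holds.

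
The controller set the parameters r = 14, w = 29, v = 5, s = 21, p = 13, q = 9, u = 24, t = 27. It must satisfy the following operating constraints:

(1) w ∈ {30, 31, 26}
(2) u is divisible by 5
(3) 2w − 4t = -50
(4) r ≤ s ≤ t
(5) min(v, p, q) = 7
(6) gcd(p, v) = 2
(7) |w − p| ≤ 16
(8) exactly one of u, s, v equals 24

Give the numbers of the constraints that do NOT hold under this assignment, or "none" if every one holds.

(1) w = 29 is not in {30, 31, 26}  ✗
(2) 24 = 5×4 + 4, so 5 does not divide 24  ✗
(3) 2w − 4t = 2(29) − 4(27) = -50  ✓
(4) values 14 ≤ 21 ≤ 27  ✓
(5) min(5, 13, 9) = 5, not 7  ✗
(6) gcd(13, 5) = 1, not 2  ✗
(7) |29 − 13| = 16; 16 ≤ 16  ✓
(8) u=24, s=21, v=5; 1 of them equals 24  ✓

Constraints 1, 2, 5, 6 do not hold.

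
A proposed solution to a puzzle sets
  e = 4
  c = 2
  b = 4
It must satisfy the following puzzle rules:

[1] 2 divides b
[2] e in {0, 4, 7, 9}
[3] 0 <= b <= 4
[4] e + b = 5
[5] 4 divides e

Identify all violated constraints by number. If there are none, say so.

Violated: 4.

[1] 4 / 2 = 2, so 2 divides 4 — holds.
[2] e = 4 is in {0, 4, 7, 9} — holds.
[3] b = 4 lies in [0, 4] — holds.
[4] e + b = 4 + 4 = 8, not 5 — fails.
[5] 4 / 4 = 1, so 4 divides 4 — holds.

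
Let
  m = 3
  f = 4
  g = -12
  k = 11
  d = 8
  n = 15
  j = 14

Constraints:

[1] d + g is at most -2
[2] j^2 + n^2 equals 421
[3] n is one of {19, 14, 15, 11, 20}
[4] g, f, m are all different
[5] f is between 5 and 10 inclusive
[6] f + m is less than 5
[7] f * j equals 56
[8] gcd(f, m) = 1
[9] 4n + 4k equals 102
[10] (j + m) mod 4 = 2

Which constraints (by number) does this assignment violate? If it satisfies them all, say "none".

[1] d + g = 8 + (-12) = -4; -4 ≤ -2  ✔
[2] j^2 + n^2 = 14^2 + 15^2 = 196 + 225 = 421  ✔
[3] n = 15 is in {19, 14, 15, 11, 20}  ✔
[4] values -12, 4, 3 are pairwise distinct  ✔
[5] f = 4 is outside [5, 10]  ✘
[6] f + m = 4 + 3 = 7; 7 ≥ 5, bound 5 not met  ✘
[7] f * j = 4 * 14 = 56  ✔
[8] gcd(4, 3) = 1  ✔
[9] 4n + 4k = 4(15) + 4(11) = 104, not 102  ✘
[10] j + m = 17; 17 mod 4 = 1, not 2  ✘

No — constraints 5, 6, 9, and 10 are not satisfied.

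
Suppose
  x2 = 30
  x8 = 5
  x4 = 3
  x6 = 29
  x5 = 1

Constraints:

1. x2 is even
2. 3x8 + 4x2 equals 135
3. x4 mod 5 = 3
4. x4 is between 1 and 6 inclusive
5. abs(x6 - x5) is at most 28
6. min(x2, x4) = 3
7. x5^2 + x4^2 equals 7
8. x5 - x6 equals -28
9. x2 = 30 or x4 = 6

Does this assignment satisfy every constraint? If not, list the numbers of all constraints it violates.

Constraint 7 is violated.

1. x2 = 30 is even  OK
2. 3x8 + 4x2 = 3(5) + 4(30) = 135  OK
3. 3 mod 5 = 3  OK
4. x4 = 3 lies in [1, 6]  OK
5. abs(29 - 1) = 28; 28 ≤ 28  OK
6. min(30, 3) = 3  OK
7. x5^2 + x4^2 = 1^2 + 3^2 = 1 + 9 = 10, not 7  FAIL
8. x5 - x6 = 1 - 29 = -28  OK
9. x2 = 30 = 30 (first disjunct)  OK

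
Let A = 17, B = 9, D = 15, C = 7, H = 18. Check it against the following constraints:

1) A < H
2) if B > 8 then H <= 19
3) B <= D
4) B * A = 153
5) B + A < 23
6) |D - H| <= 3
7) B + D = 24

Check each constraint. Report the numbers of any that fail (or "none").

1) A = 17, H = 18; 17 < 18  yes
2) B = 9 > 8, so we need H ≤ 19; H = 18 ≤ 19  yes
3) B = 9, D = 15; 9 ≤ 15  yes
4) B * A = 9 * 17 = 153  yes
5) B + A = 9 + 17 = 26; 26 ≥ 23, bound 23 not met  no
6) |15 - 18| = 3; 3 ≤ 3  yes
7) B + D = 9 + 15 = 24  yes

The assignment fails constraint 5.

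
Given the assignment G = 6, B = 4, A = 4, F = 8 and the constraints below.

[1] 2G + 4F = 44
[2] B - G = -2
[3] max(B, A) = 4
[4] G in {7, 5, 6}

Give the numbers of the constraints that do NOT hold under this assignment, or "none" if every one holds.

[1] 2G + 4F = 2(6) + 4(8) = 44  yes
[2] B - G = 4 - 6 = -2  yes
[3] max(4, 4) = 4  yes
[4] G = 6 is in {7, 5, 6}  yes

The assignment satisfies every constraint.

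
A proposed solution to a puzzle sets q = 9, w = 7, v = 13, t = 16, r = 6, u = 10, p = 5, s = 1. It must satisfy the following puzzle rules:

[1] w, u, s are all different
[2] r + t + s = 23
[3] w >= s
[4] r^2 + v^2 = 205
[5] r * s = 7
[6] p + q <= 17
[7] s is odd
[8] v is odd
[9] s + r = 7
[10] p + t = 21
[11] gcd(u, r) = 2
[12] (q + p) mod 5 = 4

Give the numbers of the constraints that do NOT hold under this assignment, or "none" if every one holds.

[1] values 7, 10, 1 are pairwise distinct  true
[2] r + t + s = 6 + 16 + 1 = 23  true
[3] w = 7, s = 1; 7 ≥ 1  true
[4] r^2 + v^2 = 6^2 + 13^2 = 36 + 169 = 205  true
[5] r * s = 6 * 1 = 6, not 7  false
[6] p + q = 5 + 9 = 14; 14 ≤ 17  true
[7] s = 1 is odd  true
[8] v = 13 is odd  true
[9] s + r = 1 + 6 = 7  true
[10] p + t = 5 + 16 = 21  true
[11] gcd(10, 6) = 2  true
[12] q + p = 14; 14 mod 5 = 4  true

Constraint 5 is violated.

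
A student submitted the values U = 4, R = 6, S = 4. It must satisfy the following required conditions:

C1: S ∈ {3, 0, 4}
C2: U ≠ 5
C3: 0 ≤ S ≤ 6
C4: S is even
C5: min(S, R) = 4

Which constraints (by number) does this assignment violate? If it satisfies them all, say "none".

The assignment satisfies every constraint.

C1: S = 4 is in {3, 0, 4} — satisfied.
C2: U = 4, and 4 ≠ 5 — satisfied.
C3: S = 4 lies in [0, 6] — satisfied.
C4: S = 4 is even — satisfied.
C5: min(4, 6) = 4 — satisfied.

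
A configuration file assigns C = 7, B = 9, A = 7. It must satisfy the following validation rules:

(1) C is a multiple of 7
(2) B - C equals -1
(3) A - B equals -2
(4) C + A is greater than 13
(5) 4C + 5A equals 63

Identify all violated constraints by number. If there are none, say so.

(1) 7 / 7 = 1, so 7 divides 7 — satisfied.
(2) B - C = 9 - 7 = 2, not -1 — violated.
(3) A - B = 7 - 9 = -2 — satisfied.
(4) C + A = 7 + 7 = 14; 14 > 13 — satisfied.
(5) 4C + 5A = 4(7) + 5(7) = 63 — satisfied.

Constraint 2 does not hold.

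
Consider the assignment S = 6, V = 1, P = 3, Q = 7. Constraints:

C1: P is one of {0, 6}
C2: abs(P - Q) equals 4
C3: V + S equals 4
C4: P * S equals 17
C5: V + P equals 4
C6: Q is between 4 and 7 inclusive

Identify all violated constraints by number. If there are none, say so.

The assignment fails constraints 1, 3, and 4.

C1: P = 3 is not in {0, 6}  FAIL
C2: abs(3 - 7) = 4  OK
C3: V + S = 1 + 6 = 7, not 4  FAIL
C4: P * S = 3 * 6 = 18, not 17  FAIL
C5: V + P = 1 + 3 = 4  OK
C6: Q = 7 lies in [4, 7]  OK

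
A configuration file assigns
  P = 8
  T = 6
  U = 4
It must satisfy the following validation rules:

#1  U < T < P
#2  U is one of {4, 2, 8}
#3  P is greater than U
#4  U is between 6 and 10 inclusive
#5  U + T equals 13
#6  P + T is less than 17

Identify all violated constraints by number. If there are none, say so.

#1 values 4 < 6 < 8 — OK.
#2 U = 4 is in {4, 2, 8} — OK.
#3 P = 8, U = 4; 8 > 4 — OK.
#4 U = 4 is outside [6, 10] — violated.
#5 U + T = 4 + 6 = 10, not 13 — violated.
#6 P + T = 8 + 6 = 14; 14 < 17 — OK.

Constraints 4 and 5 are violated.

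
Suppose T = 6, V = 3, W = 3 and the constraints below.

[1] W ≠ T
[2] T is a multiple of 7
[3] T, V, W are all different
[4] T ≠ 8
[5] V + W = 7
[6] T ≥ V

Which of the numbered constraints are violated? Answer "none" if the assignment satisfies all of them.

Constraints 2, 3, and 5 do not hold.

[1] W = 3, T = 6; distinct  holds
[2] 6 = 7×0 + 6, so 7 does not divide 6  fails
[3] V = W = 3, not all different  fails
[4] T = 6, and 6 ≠ 8  holds
[5] V + W = 3 + 3 = 6, not 7  fails
[6] T = 6, V = 3; 6 ≥ 3  holds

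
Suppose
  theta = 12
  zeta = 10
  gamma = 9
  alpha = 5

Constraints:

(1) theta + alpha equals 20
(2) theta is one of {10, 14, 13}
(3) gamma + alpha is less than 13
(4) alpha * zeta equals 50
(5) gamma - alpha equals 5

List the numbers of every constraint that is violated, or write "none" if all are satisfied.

(1) theta + alpha = 12 + 5 = 17, not 20 — violated.
(2) theta = 12 is not in {10, 14, 13} — violated.
(3) gamma + alpha = 9 + 5 = 14; 14 ≥ 13, bound 13 not met — violated.
(4) alpha * zeta = 5 * 10 = 50 — satisfied.
(5) gamma - alpha = 9 - 5 = 4, not 5 — violated.

The assignment fails constraints 1, 2, 3, and 5.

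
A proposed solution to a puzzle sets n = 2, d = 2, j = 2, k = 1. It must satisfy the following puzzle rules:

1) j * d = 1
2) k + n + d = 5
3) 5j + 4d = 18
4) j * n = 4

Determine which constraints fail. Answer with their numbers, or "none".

The assignment fails constraint 1.

1) j * d = 2 * 2 = 4, not 1 — violated.
2) k + n + d = 1 + 2 + 2 = 5 — satisfied.
3) 5j + 4d = 5(2) + 4(2) = 18 — satisfied.
4) j * n = 2 * 2 = 4 — satisfied.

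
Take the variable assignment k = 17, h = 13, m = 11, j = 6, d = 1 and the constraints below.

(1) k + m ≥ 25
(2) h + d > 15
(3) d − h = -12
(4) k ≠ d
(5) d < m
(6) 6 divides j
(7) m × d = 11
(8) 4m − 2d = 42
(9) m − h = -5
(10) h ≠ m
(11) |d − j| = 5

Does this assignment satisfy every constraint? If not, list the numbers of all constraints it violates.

(1) k + m = 17 + 11 = 28; 28 ≥ 25  holds
(2) h + d = 13 + 1 = 14; 14 ≤ 15, bound 15 not met  fails
(3) d − h = 1 − 13 = -12  holds
(4) k = 17, d = 1; distinct  holds
(5) d = 1, m = 11; 1 < 11  holds
(6) 6 / 6 = 1, so 6 divides 6  holds
(7) m × d = 11 × 1 = 11  holds
(8) 4m − 2d = 4(11) − 2(1) = 42  holds
(9) m − h = 11 − 13 = -2, not -5  fails
(10) h = 13, m = 11; distinct  holds
(11) |1 − 6| = 5  holds

Constraints 2, 9 are violated.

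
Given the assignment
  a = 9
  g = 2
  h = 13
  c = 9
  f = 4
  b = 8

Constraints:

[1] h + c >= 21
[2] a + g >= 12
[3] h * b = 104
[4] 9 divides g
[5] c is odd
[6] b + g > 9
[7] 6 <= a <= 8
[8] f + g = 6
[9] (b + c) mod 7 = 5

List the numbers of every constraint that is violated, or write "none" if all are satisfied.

Constraints 2, 4, 7, and 9 do not hold.

[1] h + c = 13 + 9 = 22; 22 ≥ 21 — holds.
[2] a + g = 9 + 2 = 11; 11 < 12, bound 12 not met — fails.
[3] h * b = 13 * 8 = 104 — holds.
[4] 2 = 9*0 + 2, so 9 does not divide 2 — fails.
[5] c = 9 is odd — holds.
[6] b + g = 8 + 2 = 10; 10 > 9 — holds.
[7] a = 9 is outside [6, 8] — fails.
[8] f + g = 4 + 2 = 6 — holds.
[9] b + c = 17; 17 mod 7 = 3, not 5 — fails.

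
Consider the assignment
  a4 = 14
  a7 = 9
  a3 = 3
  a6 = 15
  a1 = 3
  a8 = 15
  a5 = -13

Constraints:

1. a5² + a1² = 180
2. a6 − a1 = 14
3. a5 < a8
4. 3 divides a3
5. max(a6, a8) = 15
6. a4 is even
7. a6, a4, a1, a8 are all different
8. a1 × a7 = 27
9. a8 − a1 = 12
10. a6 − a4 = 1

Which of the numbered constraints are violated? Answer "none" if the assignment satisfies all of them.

1. a5² + a1² = (-13)² + 3² = 169 + 9 = 178, not 180 — fails.
2. a6 − a1 = 15 − 3 = 12, not 14 — fails.
3. a5 = -13, a8 = 15; -13 < 15 — holds.
4. 3 / 3 = 1, so 3 divides 3 — holds.
5. max(15, 15) = 15 — holds.
6. a4 = 14 is even — holds.
7. a6 = a8 = 15, not all different — fails.
8. a1 × a7 = 3 × 9 = 27 — holds.
9. a8 − a1 = 15 − 3 = 12 — holds.
10. a6 − a4 = 15 − 14 = 1 — holds.

No — constraints 1, 2, 7 are not satisfied.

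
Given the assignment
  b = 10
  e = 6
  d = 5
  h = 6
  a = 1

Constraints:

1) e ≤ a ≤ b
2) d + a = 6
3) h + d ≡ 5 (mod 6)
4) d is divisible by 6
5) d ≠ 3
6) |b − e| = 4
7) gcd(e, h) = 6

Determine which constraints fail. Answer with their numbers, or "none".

Violated: 1, 4.

1) values 6, 1, 10; e = 6 is not ≤ a = 1 — violated.
2) d + a = 5 + 1 = 6 — OK.
3) h + d = 11; 11 mod 6 = 5 — OK.
4) 5 = 6×0 + 5, so 6 does not divide 5 — violated.
5) d = 5, and 5 ≠ 3 — OK.
6) |10 − 6| = 4 — OK.
7) gcd(6, 6) = 6 — OK.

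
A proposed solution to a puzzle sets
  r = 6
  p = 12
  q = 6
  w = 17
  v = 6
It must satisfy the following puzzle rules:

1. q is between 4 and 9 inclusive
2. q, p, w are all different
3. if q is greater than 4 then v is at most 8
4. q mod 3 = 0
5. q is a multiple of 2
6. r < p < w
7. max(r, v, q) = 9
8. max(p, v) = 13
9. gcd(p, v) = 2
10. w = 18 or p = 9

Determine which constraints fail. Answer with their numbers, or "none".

1. q = 6 lies in [4, 9] — OK.
2. values 6, 12, 17 are pairwise distinct — OK.
3. q = 6 > 4, so we need v ≤ 8; v = 6 ≤ 8 — OK.
4. 6 mod 3 = 0 — OK.
5. 6 / 2 = 3, so 2 divides 6 — OK.
6. values 6 < 12 < 17 — OK.
7. max(6, 6, 6) = 6, not 9 — violated.
8. max(12, 6) = 12, not 13 — violated.
9. gcd(12, 6) = 6, not 2 — violated.
10. w = 17 ≠ 18 and p = 12 ≠ 9; both disjuncts false — violated.

The assignment fails constraints 7, 8, 9, and 10.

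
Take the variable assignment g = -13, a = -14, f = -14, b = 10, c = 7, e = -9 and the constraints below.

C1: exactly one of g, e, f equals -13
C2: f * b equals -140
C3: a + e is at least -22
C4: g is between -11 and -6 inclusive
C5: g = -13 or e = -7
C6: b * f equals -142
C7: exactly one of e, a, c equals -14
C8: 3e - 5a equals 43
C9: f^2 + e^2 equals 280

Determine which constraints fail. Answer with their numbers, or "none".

Violated: 3, 4, 6, 9.

C1: g=-13, e=-9, f=-14; 1 of them equals -13  yes
C2: f * b = -14 * 10 = -140  yes
C3: a + e = -14 + (-9) = -23; -23 < -22, bound -22 not met  no
C4: g = -13 is outside [-11, -6]  no
C5: g = -13 = -13 (first disjunct)  yes
C6: b * f = 10 * (-14) = -140, not -142  no
C7: e=-9, a=-14, c=7; 1 of them equals -14  yes
C8: 3e - 5a = 3(-9) - 5(-14) = 43  yes
C9: f^2 + e^2 = (-14)^2 + (-9)^2 = 196 + 81 = 277, not 280  no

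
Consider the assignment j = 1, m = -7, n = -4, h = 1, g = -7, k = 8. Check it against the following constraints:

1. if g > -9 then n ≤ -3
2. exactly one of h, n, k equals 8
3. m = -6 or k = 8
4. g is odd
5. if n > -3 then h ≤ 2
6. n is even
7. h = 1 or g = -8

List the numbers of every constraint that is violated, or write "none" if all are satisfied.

1. g = -7 > -9, so we need n ≤ -3; n = -4 ≤ -3 — holds.
2. h=1, n=-4, k=8; 1 of them equals 8 — holds.
3. m = -7 ≠ -6, but k = 8 = 8 (second disjunct) — holds.
4. g = -7 is odd — holds.
5. n = -4, not > -3; antecedent false, conditional vacuously true — holds.
6. n = -4 is even — holds.
7. h = 1 = 1 (first disjunct) — holds.

All constraints are satisfied.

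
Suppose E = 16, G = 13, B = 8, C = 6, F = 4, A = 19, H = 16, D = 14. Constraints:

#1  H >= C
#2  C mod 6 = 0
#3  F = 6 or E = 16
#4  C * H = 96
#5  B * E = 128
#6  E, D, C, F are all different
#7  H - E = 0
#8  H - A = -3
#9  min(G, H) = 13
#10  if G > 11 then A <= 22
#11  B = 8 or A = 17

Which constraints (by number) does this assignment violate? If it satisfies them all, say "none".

Yes — all constraints hold.

#1 H = 16, C = 6; 16 ≥ 6  OK
#2 6 mod 6 = 0  OK
#3 F = 4 ≠ 6, but E = 16 = 16 (second disjunct)  OK
#4 C * H = 6 * 16 = 96  OK
#5 B * E = 8 * 16 = 128  OK
#6 values 16, 14, 6, 4 are pairwise distinct  OK
#7 H - E = 16 - 16 = 0  OK
#8 H - A = 16 - 19 = -3  OK
#9 min(13, 16) = 13  OK
#10 G = 13 > 11, so we need A ≤ 22; A = 19 ≤ 22  OK
#11 B = 8 = 8 (first disjunct)  OK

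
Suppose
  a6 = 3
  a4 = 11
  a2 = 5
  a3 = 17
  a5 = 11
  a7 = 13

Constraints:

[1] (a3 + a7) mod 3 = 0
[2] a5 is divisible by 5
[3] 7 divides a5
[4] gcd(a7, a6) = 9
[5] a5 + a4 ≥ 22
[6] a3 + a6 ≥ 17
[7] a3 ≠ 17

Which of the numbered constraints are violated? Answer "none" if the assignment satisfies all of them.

[1] a3 + a7 = 30; 30 mod 3 = 0  ✔
[2] 11 = 5×2 + 1, so 5 does not divide 11  ✘
[3] 11 = 7×1 + 4, so 7 does not divide 11  ✘
[4] gcd(13, 3) = 1, not 9  ✘
[5] a5 + a4 = 11 + 11 = 22; 22 ≥ 22  ✔
[6] a3 + a6 = 17 + 3 = 20; 20 ≥ 17  ✔
[7] a3 = 17, but 17 is required to differ  ✘

The assignment fails constraints 2, 3, 4, and 7.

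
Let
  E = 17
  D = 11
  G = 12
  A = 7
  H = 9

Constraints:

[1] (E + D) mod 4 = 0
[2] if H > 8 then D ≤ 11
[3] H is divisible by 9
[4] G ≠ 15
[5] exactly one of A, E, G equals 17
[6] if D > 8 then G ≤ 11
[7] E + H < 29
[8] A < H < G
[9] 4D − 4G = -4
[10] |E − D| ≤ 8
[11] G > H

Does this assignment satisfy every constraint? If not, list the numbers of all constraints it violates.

[1] E + D = 28; 28 mod 4 = 0  ✔
[2] H = 9 > 8, so we need D ≤ 11; D = 11 ≤ 11  ✔
[3] 9 / 9 = 1, so 9 divides 9  ✔
[4] G = 12, and 12 ≠ 15  ✔
[5] A=7, E=17, G=12; 1 of them equals 17  ✔
[6] D = 11 > 8, so we need G ≤ 11; but G = 12 > 11  ✘
[7] E + H = 17 + 9 = 26; 26 < 29  ✔
[8] values 7 < 9 < 12  ✔
[9] 4D − 4G = 4(11) − 4(12) = -4  ✔
[10] |17 − 11| = 6; 6 ≤ 8  ✔
[11] G = 12, H = 9; 12 > 9  ✔

The assignment fails constraint 6.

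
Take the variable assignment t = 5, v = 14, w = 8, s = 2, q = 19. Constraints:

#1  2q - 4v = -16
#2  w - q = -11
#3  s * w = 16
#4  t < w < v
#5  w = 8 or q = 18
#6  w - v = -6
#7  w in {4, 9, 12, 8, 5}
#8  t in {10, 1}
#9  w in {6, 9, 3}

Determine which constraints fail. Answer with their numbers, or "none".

#1 2q - 4v = 2(19) - 4(14) = -18, not -16  false
#2 w - q = 8 - 19 = -11  true
#3 s * w = 2 * 8 = 16  true
#4 values 5 < 8 < 14  true
#5 w = 8 = 8 (first disjunct)  true
#6 w - v = 8 - 14 = -6  true
#7 w = 8 is in {4, 9, 12, 8, 5}  true
#8 t = 5 is not in {10, 1}  false
#9 w = 8 is not in {6, 9, 3}  false

Violated: 1, 8, and 9.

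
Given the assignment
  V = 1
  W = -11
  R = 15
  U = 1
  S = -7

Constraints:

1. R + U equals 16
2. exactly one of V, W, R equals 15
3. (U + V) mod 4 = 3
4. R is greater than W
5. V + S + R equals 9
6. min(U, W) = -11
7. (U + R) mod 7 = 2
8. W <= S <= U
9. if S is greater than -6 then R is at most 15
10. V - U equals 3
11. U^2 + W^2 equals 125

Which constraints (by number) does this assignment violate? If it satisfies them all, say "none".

1. R + U = 15 + 1 = 16  yes
2. V=1, W=-11, R=15; 1 of them equals 15  yes
3. U + V = 2; 2 mod 4 = 2, not 3  no
4. R = 15, W = -11; 15 > -11  yes
5. V + S + R = 1 + (-7) + 15 = 9  yes
6. min(1, -11) = -11  yes
7. U + R = 16; 16 mod 7 = 2  yes
8. values -11 <= -7 <= 1  yes
9. S = -7, not > -6; antecedent false, conditional vacuously true  yes
10. V - U = 1 - 1 = 0, not 3  no
11. U^2 + W^2 = 1^2 + (-11)^2 = 1 + 121 = 122, not 125  no

Constraints 3, 10, 11 do not hold.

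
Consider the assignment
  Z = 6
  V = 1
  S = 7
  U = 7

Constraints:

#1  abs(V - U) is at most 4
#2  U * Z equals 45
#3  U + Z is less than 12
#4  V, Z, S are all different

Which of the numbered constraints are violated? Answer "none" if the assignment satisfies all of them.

#1 abs(1 - 7) = 6; 6 > 4, exceeds bound 4 — fails.
#2 U * Z = 7 * 6 = 42, not 45 — fails.
#3 U + Z = 7 + 6 = 13; 13 ≥ 12, bound 12 not met — fails.
#4 values 1, 6, 7 are pairwise distinct — holds.

Constraints 1, 2, and 3 are violated.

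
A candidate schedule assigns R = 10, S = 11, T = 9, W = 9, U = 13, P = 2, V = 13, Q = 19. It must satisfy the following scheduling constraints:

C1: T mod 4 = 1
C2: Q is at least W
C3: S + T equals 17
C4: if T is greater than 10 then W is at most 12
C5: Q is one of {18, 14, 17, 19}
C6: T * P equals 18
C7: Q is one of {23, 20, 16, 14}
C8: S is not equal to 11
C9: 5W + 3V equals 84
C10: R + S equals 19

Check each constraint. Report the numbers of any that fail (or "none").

Constraints 3, 7, 8, 10 do not hold.

C1: 9 mod 4 = 1 — holds.
C2: Q = 19, W = 9; 19 ≥ 9 — holds.
C3: S + T = 11 + 9 = 20, not 17 — fails.
C4: T = 9, not > 10; antecedent false, conditional vacuously true — holds.
C5: Q = 19 is in {18, 14, 17, 19} — holds.
C6: T * P = 9 * 2 = 18 — holds.
C7: Q = 19 is not in {23, 20, 16, 14} — fails.
C8: S = 11, but 11 is required to differ — fails.
C9: 5W + 3V = 5(9) + 3(13) = 84 — holds.
C10: R + S = 10 + 11 = 21, not 19 — fails.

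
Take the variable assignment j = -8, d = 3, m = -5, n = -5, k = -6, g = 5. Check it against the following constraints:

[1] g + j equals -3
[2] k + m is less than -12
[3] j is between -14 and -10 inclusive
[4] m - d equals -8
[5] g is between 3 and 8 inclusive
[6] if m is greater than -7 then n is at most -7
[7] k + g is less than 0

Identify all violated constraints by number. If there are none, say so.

[1] g + j = 5 + (-8) = -3  yes
[2] k + m = -6 + (-5) = -11; -11 ≥ -12, bound -12 not met  no
[3] j = -8 is outside [-14, -10]  no
[4] m - d = -5 - 3 = -8  yes
[5] g = 5 lies in [3, 8]  yes
[6] m = -5 > -7, so we need n ≤ -7; but n = -5 > -7  no
[7] k + g = -6 + 5 = -1; -1 < 0  yes

No — constraints 2, 3, and 6 are not satisfied.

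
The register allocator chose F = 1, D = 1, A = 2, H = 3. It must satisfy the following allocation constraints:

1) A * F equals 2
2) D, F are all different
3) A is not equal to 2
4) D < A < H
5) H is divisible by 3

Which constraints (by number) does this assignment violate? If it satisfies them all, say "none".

1) A * F = 2 * 1 = 2 — holds.
2) D = F = 1, not all different — fails.
3) A = 2, but 2 is required to differ — fails.
4) values 1 < 2 < 3 — holds.
5) 3 / 3 = 1, so 3 divides 3 — holds.

Violated: 2 and 3.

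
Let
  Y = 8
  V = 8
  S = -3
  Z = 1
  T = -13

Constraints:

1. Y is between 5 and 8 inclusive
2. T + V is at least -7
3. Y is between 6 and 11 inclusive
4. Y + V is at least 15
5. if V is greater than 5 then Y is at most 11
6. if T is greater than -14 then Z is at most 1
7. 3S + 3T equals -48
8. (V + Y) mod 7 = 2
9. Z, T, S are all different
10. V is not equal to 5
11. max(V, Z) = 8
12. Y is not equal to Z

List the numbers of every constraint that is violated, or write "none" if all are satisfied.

1. Y = 8 lies in [5, 8]  true
2. T + V = -13 + 8 = -5; -5 ≥ -7  true
3. Y = 8 lies in [6, 11]  true
4. Y + V = 8 + 8 = 16; 16 ≥ 15  true
5. V = 8 > 5, so we need Y ≤ 11; Y = 8 ≤ 11  true
6. T = -13 > -14, so we need Z ≤ 1; Z = 1 ≤ 1  true
7. 3S + 3T = 3(-3) + 3(-13) = -48  true
8. V + Y = 16; 16 mod 7 = 2  true
9. values 1, -13, -3 are pairwise distinct  true
10. V = 8, and 8 ≠ 5  true
11. max(8, 1) = 8  true
12. Y = 8, Z = 1; distinct  true

All constraints are satisfied.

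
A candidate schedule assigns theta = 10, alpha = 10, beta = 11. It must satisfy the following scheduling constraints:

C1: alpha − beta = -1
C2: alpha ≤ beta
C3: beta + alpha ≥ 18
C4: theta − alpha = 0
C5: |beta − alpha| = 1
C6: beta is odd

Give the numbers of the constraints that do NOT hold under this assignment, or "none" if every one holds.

C1: alpha − beta = 10 − 11 = -1 — satisfied.
C2: alpha = 10, beta = 11; 10 ≤ 11 — satisfied.
C3: beta + alpha = 11 + 10 = 21; 21 ≥ 18 — satisfied.
C4: theta − alpha = 10 − 10 = 0 — satisfied.
C5: |11 − 10| = 1 — satisfied.
C6: beta = 11 is odd — satisfied.

The assignment satisfies every constraint.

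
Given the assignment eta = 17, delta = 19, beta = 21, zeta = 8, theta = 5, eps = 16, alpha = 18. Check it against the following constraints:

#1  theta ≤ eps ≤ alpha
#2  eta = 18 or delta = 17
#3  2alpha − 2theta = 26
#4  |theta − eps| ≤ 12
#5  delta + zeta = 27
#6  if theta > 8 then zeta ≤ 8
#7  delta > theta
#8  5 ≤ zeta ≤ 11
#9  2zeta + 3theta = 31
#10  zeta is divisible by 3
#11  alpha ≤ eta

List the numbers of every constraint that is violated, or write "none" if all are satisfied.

Constraints 2, 10, and 11 are violated.

#1 values 5 ≤ 16 ≤ 18 — OK.
#2 eta = 17 ≠ 18 and delta = 19 ≠ 17; both disjuncts false — violated.
#3 2alpha − 2theta = 2(18) − 2(5) = 26 — OK.
#4 |5 − 16| = 11; 11 ≤ 12 — OK.
#5 delta + zeta = 19 + 8 = 27 — OK.
#6 theta = 5, not > 8; antecedent false, conditional vacuously true — OK.
#7 delta = 19, theta = 5; 19 > 5 — OK.
#8 zeta = 8 lies in [5, 11] — OK.
#9 2zeta + 3theta = 2(8) + 3(5) = 31 — OK.
#10 8 = 3×2 + 2, so 3 does not divide 8 — violated.
#11 alpha = 18, eta = 17; 18 > 17 (want ≤) — violated.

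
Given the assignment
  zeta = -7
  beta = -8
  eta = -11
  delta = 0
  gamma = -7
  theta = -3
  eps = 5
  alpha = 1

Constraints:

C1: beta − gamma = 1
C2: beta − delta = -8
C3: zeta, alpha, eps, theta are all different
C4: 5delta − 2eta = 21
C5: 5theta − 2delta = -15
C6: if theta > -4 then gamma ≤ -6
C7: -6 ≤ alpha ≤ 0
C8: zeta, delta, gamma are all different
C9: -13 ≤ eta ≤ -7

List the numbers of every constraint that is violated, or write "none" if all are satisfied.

Constraints 1, 4, 7, 8 do not hold.

C1: beta − gamma = -8 − (-7) = -1, not 1  fails
C2: beta − delta = -8 − 0 = -8  holds
C3: values -7, 1, 5, -3 are pairwise distinct  holds
C4: 5delta − 2eta = 5(0) − 2(-11) = 22, not 21  fails
C5: 5theta − 2delta = 5(-3) − 2(0) = -15  holds
C6: theta = -3 > -4, so we need gamma ≤ -6; gamma = -7 ≤ -6  holds
C7: alpha = 1 is outside [-6, 0]  fails
C8: zeta = gamma = -7, not all different  fails
C9: eta = -11 lies in [-13, -7]  holds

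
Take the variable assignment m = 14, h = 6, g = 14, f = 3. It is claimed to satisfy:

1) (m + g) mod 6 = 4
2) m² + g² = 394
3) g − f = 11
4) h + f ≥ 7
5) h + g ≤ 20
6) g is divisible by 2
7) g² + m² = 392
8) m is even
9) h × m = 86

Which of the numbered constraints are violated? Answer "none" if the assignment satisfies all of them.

1) m + g = 28; 28 mod 6 = 4  holds
2) m² + g² = 14² + 14² = 196 + 196 = 392, not 394  fails
3) g − f = 14 − 3 = 11  holds
4) h + f = 6 + 3 = 9; 9 ≥ 7  holds
5) h + g = 6 + 14 = 20; 20 ≤ 20  holds
6) 14 / 2 = 7, so 2 divides 14  holds
7) g² + m² = 14² + 14² = 196 + 196 = 392  holds
8) m = 14 is even  holds
9) h × m = 6 × 14 = 84, not 86  fails

No — constraints 2, 9 are not satisfied.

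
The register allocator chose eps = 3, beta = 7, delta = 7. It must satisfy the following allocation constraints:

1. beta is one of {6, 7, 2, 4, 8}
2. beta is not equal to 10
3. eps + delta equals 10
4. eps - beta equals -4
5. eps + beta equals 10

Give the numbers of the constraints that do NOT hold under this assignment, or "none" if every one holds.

All constraints are satisfied.

1. beta = 7 is in {6, 7, 2, 4, 8}  true
2. beta = 7, and 7 ≠ 10  true
3. eps + delta = 3 + 7 = 10  true
4. eps - beta = 3 - 7 = -4  true
5. eps + beta = 3 + 7 = 10  true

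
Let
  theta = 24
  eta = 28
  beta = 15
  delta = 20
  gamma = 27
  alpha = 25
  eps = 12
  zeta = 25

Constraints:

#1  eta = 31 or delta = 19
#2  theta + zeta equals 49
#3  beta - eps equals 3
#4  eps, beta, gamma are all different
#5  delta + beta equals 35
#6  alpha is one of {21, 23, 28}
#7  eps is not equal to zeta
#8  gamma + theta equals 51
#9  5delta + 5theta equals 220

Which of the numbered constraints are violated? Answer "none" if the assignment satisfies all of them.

Constraints 1 and 6 do not hold.

#1 eta = 28 ≠ 31 and delta = 20 ≠ 19; both disjuncts false  ✗
#2 theta + zeta = 24 + 25 = 49  ✓
#3 beta - eps = 15 - 12 = 3  ✓
#4 values 12, 15, 27 are pairwise distinct  ✓
#5 delta + beta = 20 + 15 = 35  ✓
#6 alpha = 25 is not in {21, 23, 28}  ✗
#7 eps = 12, zeta = 25; distinct  ✓
#8 gamma + theta = 27 + 24 = 51  ✓
#9 5delta + 5theta = 5(20) + 5(24) = 220  ✓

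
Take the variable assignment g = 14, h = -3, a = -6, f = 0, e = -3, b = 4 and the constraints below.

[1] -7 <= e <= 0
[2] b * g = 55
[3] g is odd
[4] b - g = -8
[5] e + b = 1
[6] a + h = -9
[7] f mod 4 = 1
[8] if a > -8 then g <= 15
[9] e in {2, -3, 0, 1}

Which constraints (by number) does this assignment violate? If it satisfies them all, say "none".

[1] e = -3 lies in [-7, 0]  holds
[2] b * g = 4 * 14 = 56, not 55  fails
[3] g = 14 is even  fails
[4] b - g = 4 - 14 = -10, not -8  fails
[5] e + b = -3 + 4 = 1  holds
[6] a + h = -6 + (-3) = -9  holds
[7] 0 mod 4 = 0, not 1  fails
[8] a = -6 > -8, so we need g ≤ 15; g = 14 ≤ 15  holds
[9] e = -3 is in {2, -3, 0, 1}  holds

The assignment fails constraints 2, 3, 4, and 7.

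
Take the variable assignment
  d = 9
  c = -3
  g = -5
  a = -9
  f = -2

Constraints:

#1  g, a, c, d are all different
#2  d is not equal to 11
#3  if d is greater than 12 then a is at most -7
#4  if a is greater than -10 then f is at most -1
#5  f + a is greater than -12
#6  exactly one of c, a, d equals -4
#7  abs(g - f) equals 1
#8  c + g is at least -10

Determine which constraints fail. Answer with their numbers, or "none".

#1 values -5, -9, -3, 9 are pairwise distinct — satisfied.
#2 d = 9, and 9 ≠ 11 — satisfied.
#3 d = 9, not > 12; antecedent false, conditional vacuously true — satisfied.
#4 a = -9 > -10, so we need f ≤ -1; f = -2 ≤ -1 — satisfied.
#5 f + a = -2 + (-9) = -11; -11 > -12 — satisfied.
#6 c=-3, a=-9, d=9; 0 of them equal -4, not exactly one — violated.
#7 abs(-5 - (-2)) = 3, not 1 — violated.
#8 c + g = -3 + (-5) = -8; -8 ≥ -10 — satisfied.

Constraints 6 and 7 do not hold.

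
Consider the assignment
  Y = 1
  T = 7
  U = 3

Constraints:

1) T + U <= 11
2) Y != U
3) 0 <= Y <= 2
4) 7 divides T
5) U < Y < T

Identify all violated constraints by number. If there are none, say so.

Constraint 5 does not hold.

1) T + U = 7 + 3 = 10; 10 ≤ 11  OK
2) Y = 1, U = 3; distinct  OK
3) Y = 1 lies in [0, 2]  OK
4) 7 / 7 = 1, so 7 divides 7  OK
5) values 3, 1, 7; U = 3 is not < Y = 1  FAIL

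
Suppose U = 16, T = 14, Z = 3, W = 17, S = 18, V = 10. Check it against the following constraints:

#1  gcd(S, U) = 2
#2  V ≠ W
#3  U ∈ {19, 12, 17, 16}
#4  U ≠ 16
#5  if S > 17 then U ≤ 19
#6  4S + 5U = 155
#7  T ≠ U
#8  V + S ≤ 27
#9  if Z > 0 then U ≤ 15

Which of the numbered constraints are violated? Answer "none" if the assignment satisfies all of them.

#1 gcd(18, 16) = 2  holds
#2 V = 10, W = 17; distinct  holds
#3 U = 16 is in {19, 12, 17, 16}  holds
#4 U = 16, but 16 is required to differ  fails
#5 S = 18 > 17, so we need U ≤ 19; U = 16 ≤ 19  holds
#6 4S + 5U = 4(18) + 5(16) = 152, not 155  fails
#7 T = 14, U = 16; distinct  holds
#8 V + S = 10 + 18 = 28; 28 > 27, bound 27 not met  fails
#9 Z = 3 > 0, so we need U ≤ 15; but U = 16 > 15  fails

The assignment fails constraints 4, 6, 8, and 9.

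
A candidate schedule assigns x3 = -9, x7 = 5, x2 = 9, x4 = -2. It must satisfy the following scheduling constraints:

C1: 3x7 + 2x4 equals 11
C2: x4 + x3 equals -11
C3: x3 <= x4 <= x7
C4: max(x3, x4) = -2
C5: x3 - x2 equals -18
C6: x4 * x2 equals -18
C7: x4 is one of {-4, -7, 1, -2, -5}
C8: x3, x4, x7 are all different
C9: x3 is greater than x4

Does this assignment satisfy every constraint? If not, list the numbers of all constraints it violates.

C1: 3x7 + 2x4 = 3(5) + 2(-2) = 11 — holds.
C2: x4 + x3 = -2 + (-9) = -11 — holds.
C3: values -9 <= -2 <= 5 — holds.
C4: max(-9, -2) = -2 — holds.
C5: x3 - x2 = -9 - 9 = -18 — holds.
C6: x4 * x2 = -2 * 9 = -18 — holds.
C7: x4 = -2 is in {-4, -7, 1, -2, -5} — holds.
C8: values -9, -2, 5 are pairwise distinct — holds.
C9: x3 = -9, x4 = -2; -9 ≤ -2 (want >) — does not hold.

Constraint 9 does not hold.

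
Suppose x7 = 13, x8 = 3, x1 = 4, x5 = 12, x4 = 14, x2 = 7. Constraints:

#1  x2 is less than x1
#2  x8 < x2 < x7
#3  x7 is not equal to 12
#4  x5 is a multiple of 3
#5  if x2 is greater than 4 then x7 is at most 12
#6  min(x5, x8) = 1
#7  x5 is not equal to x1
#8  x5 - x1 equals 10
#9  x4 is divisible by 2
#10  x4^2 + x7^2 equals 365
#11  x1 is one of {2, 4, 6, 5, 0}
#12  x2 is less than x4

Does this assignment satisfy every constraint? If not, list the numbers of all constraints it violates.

Violated: 1, 5, 6, and 8.

#1 x2 = 7, x1 = 4; 7 ≥ 4 (want <)  FAIL
#2 values 3 < 7 < 13  OK
#3 x7 = 13, and 13 ≠ 12  OK
#4 12 / 3 = 4, so 3 divides 12  OK
#5 x2 = 7 > 4, so we need x7 ≤ 12; but x7 = 13 > 12  FAIL
#6 min(12, 3) = 3, not 1  FAIL
#7 x5 = 12, x1 = 4; distinct  OK
#8 x5 - x1 = 12 - 4 = 8, not 10  FAIL
#9 14 / 2 = 7, so 2 divides 14  OK
#10 x4^2 + x7^2 = 14^2 + 13^2 = 196 + 169 = 365  OK
#11 x1 = 4 is in {2, 4, 6, 5, 0}  OK
#12 x2 = 7, x4 = 14; 7 < 14  OK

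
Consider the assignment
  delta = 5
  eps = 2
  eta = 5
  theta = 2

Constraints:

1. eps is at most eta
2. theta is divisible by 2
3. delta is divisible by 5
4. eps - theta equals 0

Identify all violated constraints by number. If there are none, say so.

Yes — all constraints hold.

1. eps = 2, eta = 5; 2 ≤ 5 — holds.
2. 2 / 2 = 1, so 2 divides 2 — holds.
3. 5 / 5 = 1, so 5 divides 5 — holds.
4. eps - theta = 2 - 2 = 0 — holds.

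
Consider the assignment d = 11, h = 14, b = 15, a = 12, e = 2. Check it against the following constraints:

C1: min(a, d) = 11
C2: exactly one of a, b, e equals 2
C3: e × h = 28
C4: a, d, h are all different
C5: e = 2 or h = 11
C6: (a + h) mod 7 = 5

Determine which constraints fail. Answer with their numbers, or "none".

C1: min(12, 11) = 11  ✓
C2: a=12, b=15, e=2; 1 of them equals 2  ✓
C3: e × h = 2 × 14 = 28  ✓
C4: values 12, 11, 14 are pairwise distinct  ✓
C5: e = 2 = 2 (first disjunct)  ✓
C6: a + h = 26; 26 mod 7 = 5  ✓

Yes — all constraints hold.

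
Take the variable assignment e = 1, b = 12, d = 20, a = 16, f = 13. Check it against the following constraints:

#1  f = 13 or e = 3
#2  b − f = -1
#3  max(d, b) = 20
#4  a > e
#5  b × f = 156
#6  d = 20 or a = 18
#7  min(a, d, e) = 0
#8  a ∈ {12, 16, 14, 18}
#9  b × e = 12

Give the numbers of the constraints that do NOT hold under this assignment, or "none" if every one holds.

#1 f = 13 = 13 (first disjunct)  holds
#2 b − f = 12 − 13 = -1  holds
#3 max(20, 12) = 20  holds
#4 a = 16, e = 1; 16 > 1  holds
#5 b × f = 12 × 13 = 156  holds
#6 d = 20 = 20 (first disjunct)  holds
#7 min(16, 20, 1) = 1, not 0  fails
#8 a = 16 is in {12, 16, 14, 18}  holds
#9 b × e = 12 × 1 = 12  holds

Constraint 7 does not hold.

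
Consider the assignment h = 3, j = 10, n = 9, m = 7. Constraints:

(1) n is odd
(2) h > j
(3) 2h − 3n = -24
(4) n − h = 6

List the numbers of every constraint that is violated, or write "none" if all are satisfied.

Constraints 2, 3 do not hold.

(1) n = 9 is odd  holds
(2) h = 3, j = 10; 3 ≤ 10 (want >)  fails
(3) 2h − 3n = 2(3) − 3(9) = -21, not -24  fails
(4) n − h = 9 − 3 = 6  holds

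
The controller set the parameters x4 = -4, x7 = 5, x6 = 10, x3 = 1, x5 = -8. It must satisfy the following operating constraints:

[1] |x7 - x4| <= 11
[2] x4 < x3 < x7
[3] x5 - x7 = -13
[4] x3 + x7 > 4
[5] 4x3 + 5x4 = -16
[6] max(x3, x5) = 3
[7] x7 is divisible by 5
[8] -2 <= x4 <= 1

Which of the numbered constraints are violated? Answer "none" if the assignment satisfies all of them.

[1] |5 - (-4)| = 9; 9 ≤ 11  true
[2] values -4 < 1 < 5  true
[3] x5 - x7 = -8 - 5 = -13  true
[4] x3 + x7 = 1 + 5 = 6; 6 > 4  true
[5] 4x3 + 5x4 = 4(1) + 5(-4) = -16  true
[6] max(1, -8) = 1, not 3  false
[7] 5 / 5 = 1, so 5 divides 5  true
[8] x4 = -4 is outside [-2, 1]  false

No — constraints 6, 8 are not satisfied.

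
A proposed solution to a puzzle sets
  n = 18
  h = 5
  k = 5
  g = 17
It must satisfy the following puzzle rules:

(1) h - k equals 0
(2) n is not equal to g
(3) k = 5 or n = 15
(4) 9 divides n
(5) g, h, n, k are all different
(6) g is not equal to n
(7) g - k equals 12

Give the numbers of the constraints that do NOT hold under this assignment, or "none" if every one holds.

(1) h - k = 5 - 5 = 0 — holds.
(2) n = 18, g = 17; distinct — holds.
(3) k = 5 = 5 (first disjunct) — holds.
(4) 18 / 9 = 2, so 9 divides 18 — holds.
(5) h = k = 5, not all different — fails.
(6) g = 17, n = 18; distinct — holds.
(7) g - k = 17 - 5 = 12 — holds.

Constraint 5 does not hold.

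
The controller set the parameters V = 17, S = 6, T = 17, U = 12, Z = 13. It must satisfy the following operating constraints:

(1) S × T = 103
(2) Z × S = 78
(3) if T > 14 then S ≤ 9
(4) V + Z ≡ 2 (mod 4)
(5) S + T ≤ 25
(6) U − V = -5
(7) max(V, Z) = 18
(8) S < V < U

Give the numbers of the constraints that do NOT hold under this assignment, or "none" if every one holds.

Violated: 1, 7, 8.

(1) S × T = 6 × 17 = 102, not 103 — violated.
(2) Z × S = 13 × 6 = 78 — satisfied.
(3) T = 17 > 14, so we need S ≤ 9; S = 6 ≤ 9 — satisfied.
(4) V + Z = 30; 30 mod 4 = 2 — satisfied.
(5) S + T = 6 + 17 = 23; 23 ≤ 25 — satisfied.
(6) U − V = 12 − 17 = -5 — satisfied.
(7) max(17, 13) = 17, not 18 — violated.
(8) values 6, 17, 12; V = 17 is not < U = 12 — violated.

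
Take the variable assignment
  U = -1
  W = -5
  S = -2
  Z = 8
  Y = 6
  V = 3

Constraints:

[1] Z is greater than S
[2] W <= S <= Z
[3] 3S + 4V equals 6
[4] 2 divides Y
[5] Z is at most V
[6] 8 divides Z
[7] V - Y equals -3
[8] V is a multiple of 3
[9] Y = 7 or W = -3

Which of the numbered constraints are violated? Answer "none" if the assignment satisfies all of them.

Constraints 5 and 9 do not hold.

[1] Z = 8, S = -2; 8 > -2 — holds.
[2] values -5 <= -2 <= 8 — holds.
[3] 3S + 4V = 3(-2) + 4(3) = 6 — holds.
[4] 6 / 2 = 3, so 2 divides 6 — holds.
[5] Z = 8, V = 3; 8 > 3 (want ≤) — fails.
[6] 8 / 8 = 1, so 8 divides 8 — holds.
[7] V - Y = 3 - 6 = -3 — holds.
[8] 3 / 3 = 1, so 3 divides 3 — holds.
[9] Y = 6 ≠ 7 and W = -5 ≠ -3; both disjuncts false — fails.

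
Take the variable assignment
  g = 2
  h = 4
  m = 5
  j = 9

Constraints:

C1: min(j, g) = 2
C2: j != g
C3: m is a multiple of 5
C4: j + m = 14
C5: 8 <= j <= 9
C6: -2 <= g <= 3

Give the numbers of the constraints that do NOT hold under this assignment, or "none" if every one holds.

C1: min(9, 2) = 2  ✔
C2: j = 9, g = 2; distinct  ✔
C3: 5 / 5 = 1, so 5 divides 5  ✔
C4: j + m = 9 + 5 = 14  ✔
C5: j = 9 lies in [8, 9]  ✔
C6: g = 2 lies in [-2, 3]  ✔

The assignment satisfies every constraint.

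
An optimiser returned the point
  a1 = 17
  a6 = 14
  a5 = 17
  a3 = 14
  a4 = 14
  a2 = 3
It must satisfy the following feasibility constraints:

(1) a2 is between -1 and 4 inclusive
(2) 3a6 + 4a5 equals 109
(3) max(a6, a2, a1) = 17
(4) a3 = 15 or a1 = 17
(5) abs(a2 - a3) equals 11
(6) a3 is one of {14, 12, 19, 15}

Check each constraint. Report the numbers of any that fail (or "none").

(1) a2 = 3 lies in [-1, 4] — satisfied.
(2) 3a6 + 4a5 = 3(14) + 4(17) = 110, not 109 — violated.
(3) max(14, 3, 17) = 17 — satisfied.
(4) a3 = 14 ≠ 15, but a1 = 17 = 17 (second disjunct) — satisfied.
(5) abs(3 - 14) = 11 — satisfied.
(6) a3 = 14 is in {14, 12, 19, 15} — satisfied.

Constraint 2 is violated.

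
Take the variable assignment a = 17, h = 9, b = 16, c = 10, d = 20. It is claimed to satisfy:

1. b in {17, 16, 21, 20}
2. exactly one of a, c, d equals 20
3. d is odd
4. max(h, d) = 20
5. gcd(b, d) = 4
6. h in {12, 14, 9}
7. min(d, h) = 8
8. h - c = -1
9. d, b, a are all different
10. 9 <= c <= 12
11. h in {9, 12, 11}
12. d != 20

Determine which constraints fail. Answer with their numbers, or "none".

1. b = 16 is in {17, 16, 21, 20} — holds.
2. a=17, c=10, d=20; 1 of them equals 20 — holds.
3. d = 20 is even — fails.
4. max(9, 20) = 20 — holds.
5. gcd(16, 20) = 4 — holds.
6. h = 9 is in {12, 14, 9} — holds.
7. min(20, 9) = 9, not 8 — fails.
8. h - c = 9 - 10 = -1 — holds.
9. values 20, 16, 17 are pairwise distinct — holds.
10. c = 10 lies in [9, 12] — holds.
11. h = 9 is in {9, 12, 11} — holds.
12. d = 20, but 20 is required to differ — fails.

No — constraints 3, 7, and 12 are not satisfied.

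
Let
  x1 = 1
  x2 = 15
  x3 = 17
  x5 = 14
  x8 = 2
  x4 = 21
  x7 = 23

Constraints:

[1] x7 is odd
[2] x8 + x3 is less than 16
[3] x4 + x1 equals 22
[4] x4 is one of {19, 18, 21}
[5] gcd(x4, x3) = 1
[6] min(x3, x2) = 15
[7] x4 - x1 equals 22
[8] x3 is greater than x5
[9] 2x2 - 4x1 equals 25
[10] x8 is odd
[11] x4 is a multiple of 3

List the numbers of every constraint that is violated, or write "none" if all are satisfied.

No — constraints 2, 7, 9, 10 are not satisfied.

[1] x7 = 23 is odd  OK
[2] x8 + x3 = 2 + 17 = 19; 19 ≥ 16, bound 16 not met  FAIL
[3] x4 + x1 = 21 + 1 = 22  OK
[4] x4 = 21 is in {19, 18, 21}  OK
[5] gcd(21, 17) = 1  OK
[6] min(17, 15) = 15  OK
[7] x4 - x1 = 21 - 1 = 20, not 22  FAIL
[8] x3 = 17, x5 = 14; 17 > 14  OK
[9] 2x2 - 4x1 = 2(15) - 4(1) = 26, not 25  FAIL
[10] x8 = 2 is even  FAIL
[11] 21 / 3 = 7, so 3 divides 21  OK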